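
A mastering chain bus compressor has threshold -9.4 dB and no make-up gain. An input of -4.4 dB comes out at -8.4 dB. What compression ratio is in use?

Input overshoot = -4.4 − (-9.4) = 5 dB; output overshoot = -8.4 − (-9.4) = 1 dB.
Ratio = 5 / 1 = 5.

5:1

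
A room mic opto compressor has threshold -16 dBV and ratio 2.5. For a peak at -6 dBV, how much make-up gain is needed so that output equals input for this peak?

Without make-up, output = threshold + overshoot/2.5 = -16 + 4 = -12 dBV.
Gap to target: 6 dB.

6 dB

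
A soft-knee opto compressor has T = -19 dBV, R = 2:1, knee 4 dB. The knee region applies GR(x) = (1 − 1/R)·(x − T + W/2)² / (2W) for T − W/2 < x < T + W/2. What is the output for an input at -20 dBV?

-20.0625 dBV

x − T + W/2 = -20 − (-19) + 2 = 1.
GR = (1 − 1/2) × 1² / 8 = 0.5 × 1 / 8 = 0.0625 dB.
Output = -20 − 0.0625 = -20.0625 dBV.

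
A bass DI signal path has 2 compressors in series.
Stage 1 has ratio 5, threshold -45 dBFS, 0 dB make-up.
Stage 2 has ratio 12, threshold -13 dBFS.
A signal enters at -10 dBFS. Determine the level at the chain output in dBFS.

Stage 1: overshoot 35 dB → 35/5 = 7 dB → -38 dBFS.
Stage 2: below threshold (-38 ≤ -13); passes unchanged; output -38 dBFS.

-38 dBFS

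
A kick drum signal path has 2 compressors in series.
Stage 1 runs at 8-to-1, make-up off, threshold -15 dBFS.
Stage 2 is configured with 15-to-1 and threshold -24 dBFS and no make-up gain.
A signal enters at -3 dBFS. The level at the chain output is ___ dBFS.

-23.3 dBFS

Stage 1: -3 dBFS is 12 dB over -15 dBFS; at 8:1 that becomes 1.5 dB over, giving -13.5 dBFS.
Stage 2: overshoot 10.5 dB → 10.5/15 = 0.7 dB → -23.3 dBFS.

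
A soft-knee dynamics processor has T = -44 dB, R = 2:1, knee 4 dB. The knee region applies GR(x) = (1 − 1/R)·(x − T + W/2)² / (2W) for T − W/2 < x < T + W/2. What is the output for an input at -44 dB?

x − T + W/2 = -44 − (-44) + 2 = 2.
GR = (1 − 1/2) × 2² / 8 = 0.5 × 4 / 8 = 0.25 dB.
Output = -44 − 0.25 = -44.25 dB.

-44.25 dB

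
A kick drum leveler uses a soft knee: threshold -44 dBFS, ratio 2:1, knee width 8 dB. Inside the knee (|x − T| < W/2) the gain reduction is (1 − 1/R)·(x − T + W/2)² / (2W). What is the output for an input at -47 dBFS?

-47.03125 dBFS

x − T + W/2 = -47 − (-44) + 4 = 1.
GR = (1 − 1/2) × 1² / 16 = 0.5 × 1 / 16 = 0.03125 dB.
Output = -47 − 0.03125 = -47.03125 dBFS.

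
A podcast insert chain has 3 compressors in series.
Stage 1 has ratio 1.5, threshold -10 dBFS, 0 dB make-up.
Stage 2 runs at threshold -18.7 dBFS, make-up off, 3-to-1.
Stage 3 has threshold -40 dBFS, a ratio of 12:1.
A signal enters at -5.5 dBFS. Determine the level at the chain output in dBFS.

-37.9 dBFS

Stage 1: overshoot 4.5 dB → 4.5/1.5 = 3 dB → -7 dBFS.
Stage 2: -7 dBFS is 11.7 dB over -18.7 dBFS; at 3:1 that becomes 3.9 dB over, giving -14.8 dBFS.
Stage 3: -14.8 dBFS is 25.2 dB over -40 dBFS; at 12:1 that becomes 2.1 dB over, giving -37.9 dBFS.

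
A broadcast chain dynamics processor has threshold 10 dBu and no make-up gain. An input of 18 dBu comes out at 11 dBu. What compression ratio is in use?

8:1

Input overshoot = 18 − 10 = 8 dB; output overshoot = 11 − 10 = 1 dB.
Ratio = 8 / 1 = 8.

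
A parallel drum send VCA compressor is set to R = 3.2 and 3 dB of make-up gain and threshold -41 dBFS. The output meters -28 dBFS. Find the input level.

Before make-up, the level was -28 − 3 = -31 dBFS.
The compressed level sits -31 − (-41) = 10 dB over threshold.
Undo the ratio: input overshoot = 10 × 3.2 = 32 dB, giving input = -9 dBFS.

-9 dBFS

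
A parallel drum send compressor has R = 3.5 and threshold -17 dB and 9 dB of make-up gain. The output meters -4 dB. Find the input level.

-3 dB

Before make-up, the level was -4 − 9 = -13 dB.
Post-compression overshoot = -13 − (-17) = 4 dB.
Input overshoot = R × output overshoot = 14 dB → input = -17 + 14 = -3 dB.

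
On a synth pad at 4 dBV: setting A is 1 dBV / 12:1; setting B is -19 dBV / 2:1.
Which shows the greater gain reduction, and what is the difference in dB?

B, by 8.75 dB

A: GR = 3 − 3/12 = 2.75 dB.
B: GR = 23 − 23/2 = 11.5 dB.
Difference: 8.75 dB in favour of B.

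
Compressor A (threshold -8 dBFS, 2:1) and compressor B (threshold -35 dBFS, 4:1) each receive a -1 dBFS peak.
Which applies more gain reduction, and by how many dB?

A: GR = 7 − 7/2 = 3.5 dB.
B: GR = 34 − 34/4 = 25.5 dB.
Difference: 22 dB in favour of B.

B, by 22 dB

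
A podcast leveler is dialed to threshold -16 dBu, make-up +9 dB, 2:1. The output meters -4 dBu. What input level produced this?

-10 dBu

Remove make-up: -4 − 9 = -13 dBu.
The compressed level sits -13 − (-16) = 3 dB over threshold.
Undo the ratio: input overshoot = 3 × 2 = 6 dB, giving input = -10 dBu.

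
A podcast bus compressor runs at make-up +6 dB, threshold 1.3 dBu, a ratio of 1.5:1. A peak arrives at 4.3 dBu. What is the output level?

The input is 3 dB above the 1.3 dBu threshold.
The 3 dB excess becomes 2 dB after 1.5:1 reduction.
Output = 1.3 + 2 = 3.3 dBu; make-up adds 6 dB, giving 9.3 dBu.

9.3 dBu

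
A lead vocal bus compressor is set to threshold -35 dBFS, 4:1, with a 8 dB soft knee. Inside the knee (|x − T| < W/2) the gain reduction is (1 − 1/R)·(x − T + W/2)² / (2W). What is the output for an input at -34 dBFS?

x − T + W/2 = -34 − (-35) + 4 = 5.
GR = (1 − 1/4) × 5² / 16 = 0.75 × 25 / 16 = 1.171875 dB.
Output = -34 − 1.171875 = -35.171875 dBFS.

-35.171875 dBFS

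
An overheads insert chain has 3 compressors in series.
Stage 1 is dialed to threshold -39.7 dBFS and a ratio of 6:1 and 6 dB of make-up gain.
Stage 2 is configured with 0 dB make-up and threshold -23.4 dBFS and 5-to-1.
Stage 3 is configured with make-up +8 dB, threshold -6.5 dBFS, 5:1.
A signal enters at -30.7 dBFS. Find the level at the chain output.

Stage 1: 9 dB above -39.7 dBFS, reduced 6:1 to 1.5 dB above → -38.2 dBFS; +6 dB make-up → -32.2 dBFS.
Stage 2: -32.2 dBFS ≤ -23.4 dBFS, so stage 2 doesn't engage; output -32.2 dBFS.
Stage 3: below threshold (-32.2 ≤ -6.5); passes unchanged; make-up brings it to -24.2 dBFS.

-24.2 dBFS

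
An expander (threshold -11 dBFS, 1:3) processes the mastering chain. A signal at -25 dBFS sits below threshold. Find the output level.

-53 dBFS

Undershoot = (-11) − (-25) = 14 dB.
At 1:3, that expands to 42 dB under threshold.
Output = -11 − 42 = -53 dBFS.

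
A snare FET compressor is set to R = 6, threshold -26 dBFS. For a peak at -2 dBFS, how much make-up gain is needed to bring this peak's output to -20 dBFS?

Without make-up, output = threshold + overshoot/6 = -26 + 4 = -22 dBFS.
Gap to target: 2 dB.

2 dB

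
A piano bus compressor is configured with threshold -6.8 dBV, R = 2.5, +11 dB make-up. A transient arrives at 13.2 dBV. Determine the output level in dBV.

Overshoot: 13.2 − (-6.8) = 20 dB.
The 20 dB excess becomes 8 dB after 2.5:1 reduction.
That puts the output at 1.2 dBV; make-up adds 11 dB, giving 12.2 dBV.

12.2 dBV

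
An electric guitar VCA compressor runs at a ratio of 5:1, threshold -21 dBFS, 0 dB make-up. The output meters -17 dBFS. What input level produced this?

-1 dBFS

Post-compression overshoot = -17 − (-21) = 4 dB.
Undo the ratio: input overshoot = 4 × 5 = 20 dB, giving input = -1 dBFS.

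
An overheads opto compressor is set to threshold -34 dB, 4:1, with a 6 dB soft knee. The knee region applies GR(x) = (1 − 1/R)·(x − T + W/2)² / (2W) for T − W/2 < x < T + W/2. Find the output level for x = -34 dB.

-34.5625 dB

x − T + W/2 = -34 − (-34) + 3 = 3.
GR = (1 − 1/4) × 3² / 12 = 0.75 × 9 / 12 = 0.5625 dB.
Output = -34 − 0.5625 = -34.5625 dB.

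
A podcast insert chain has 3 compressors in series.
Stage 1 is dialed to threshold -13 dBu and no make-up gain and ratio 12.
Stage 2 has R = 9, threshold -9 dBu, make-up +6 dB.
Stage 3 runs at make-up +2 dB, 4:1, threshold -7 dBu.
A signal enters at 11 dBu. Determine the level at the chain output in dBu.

Stage 1: 11 dBu is 24 dB over -13 dBu; at 12:1 that becomes 2 dB over, giving -11 dBu.
Stage 2: below threshold (-11 ≤ -9); passes unchanged; make-up brings it to -5 dBu.
Stage 3: 2 dB above -7 dBu, reduced 4:1 to 0.5 dB above → -6.5 dBu; +2 dB make-up → -4.5 dBu.

-4.5 dBu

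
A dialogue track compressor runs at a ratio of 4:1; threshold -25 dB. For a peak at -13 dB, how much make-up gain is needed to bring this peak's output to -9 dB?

Overshoot 12 dB → 12/4 = 3 dB after compression, so the compressed level is -25 + 3 = -22 dB.
Make-up = target − compressed = -9 − (-22) = 13 dB.

13 dB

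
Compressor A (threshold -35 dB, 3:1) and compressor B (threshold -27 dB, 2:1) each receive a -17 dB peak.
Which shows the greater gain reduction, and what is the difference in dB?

A: overshoot 18 dB → output overshoot 6 dB → GR 12 dB.
B: overshoot 10 dB → output overshoot 5 dB → GR 5 dB.
A applies 7 dB more gain reduction.

A, by 7 dB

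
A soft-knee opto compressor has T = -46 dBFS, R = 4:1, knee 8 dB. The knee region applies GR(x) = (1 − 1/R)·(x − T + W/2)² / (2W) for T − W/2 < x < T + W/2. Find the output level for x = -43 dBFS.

-45.296875 dBFS

x − T + W/2 = -43 − (-46) + 4 = 7.
GR = (1 − 1/4) × 7² / 16 = 0.75 × 49 / 16 = 2.296875 dB.
Output = -43 − 2.296875 = -45.296875 dBFS.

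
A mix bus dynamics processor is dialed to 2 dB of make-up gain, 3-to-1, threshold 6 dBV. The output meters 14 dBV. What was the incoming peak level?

24 dBV

Remove make-up: 14 − 2 = 12 dBV.
That's 6 dB above the 6 dBV threshold.
Undo the ratio: input overshoot = 6 × 3 = 18 dB, giving input = 24 dBV.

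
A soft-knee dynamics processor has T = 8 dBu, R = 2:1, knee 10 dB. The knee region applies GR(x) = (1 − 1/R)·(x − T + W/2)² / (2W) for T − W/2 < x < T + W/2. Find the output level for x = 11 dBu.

x − T + W/2 = 11 − 8 + 5 = 8.
GR = (1 − 1/2) × 8² / 20 = 0.5 × 64 / 20 = 1.6 dB.
Output = 11 − 1.6 = 9.4 dBu.

9.4 dBu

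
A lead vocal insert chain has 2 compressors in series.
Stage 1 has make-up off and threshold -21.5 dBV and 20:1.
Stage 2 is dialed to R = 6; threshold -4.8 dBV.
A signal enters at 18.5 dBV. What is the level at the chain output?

Stage 1: 40 dB above -21.5 dBV, reduced 20:1 to 2 dB above → -19.5 dBV.
Stage 2: below threshold (-19.5 ≤ -4.8); passes unchanged; output -19.5 dBV.

-19.5 dBV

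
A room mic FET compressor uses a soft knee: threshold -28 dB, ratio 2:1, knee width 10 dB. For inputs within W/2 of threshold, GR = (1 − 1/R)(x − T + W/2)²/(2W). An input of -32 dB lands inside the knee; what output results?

x − T + W/2 = -32 − (-28) + 5 = 1.
GR = (1 − 1/2) × 1² / 20 = 0.5 × 1 / 20 = 0.025 dB.
Output = -32 − 0.025 = -32.025 dB.

-32.025 dB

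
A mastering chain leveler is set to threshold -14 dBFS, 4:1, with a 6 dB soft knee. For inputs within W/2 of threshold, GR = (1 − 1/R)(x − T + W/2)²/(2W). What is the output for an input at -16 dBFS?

x − T + W/2 = -16 − (-14) + 3 = 1.
GR = (1 − 1/4) × 1² / 12 = 0.75 × 1 / 12 = 0.0625 dB.
Output = -16 − 0.0625 = -16.0625 dBFS.

-16.0625 dBFS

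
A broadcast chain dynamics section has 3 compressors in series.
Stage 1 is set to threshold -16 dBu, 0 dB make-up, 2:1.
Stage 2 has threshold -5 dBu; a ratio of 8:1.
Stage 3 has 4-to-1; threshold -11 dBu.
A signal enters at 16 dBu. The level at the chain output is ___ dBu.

-9.34375 dBu

Stage 1: overshoot 32 dB → 32/2 = 16 dB → 0 dBu.
Stage 2: 0 dBu is 5 dB over -5 dBu; at 8:1 that becomes 0.625 dB over, giving -4.375 dBu.
Stage 3: -4.375 dBu is 6.625 dB over -11 dBu; at 4:1 that becomes 1.65625 dB over, giving -9.34375 dBu.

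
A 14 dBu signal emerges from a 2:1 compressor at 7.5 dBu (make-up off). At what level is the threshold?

Let T be the threshold. Output overshoot = (input overshoot)/R, so 7.5 − T = (14 − T)/2.
2·(7.5 − T) = 14 − T → 1·T = 15 − 14 = 1.
T = 1/1 = 1 dBu.

1 dBu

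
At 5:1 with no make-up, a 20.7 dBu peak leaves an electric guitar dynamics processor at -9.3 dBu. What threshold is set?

Let T be the threshold. Output overshoot = (input overshoot)/R, so -9.3 − T = (20.7 − T)/5.
5·(-9.3 − T) = 20.7 − T → 4·T = -46.5 − 20.7 = -67.2.
T = -67.2/4 = -16.8 dBu.

-16.8 dBu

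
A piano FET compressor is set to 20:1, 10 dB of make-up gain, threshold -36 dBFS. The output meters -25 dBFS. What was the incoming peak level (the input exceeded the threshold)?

-16 dBFS

Remove make-up: -25 − 10 = -35 dBFS.
Post-compression overshoot = -35 − (-36) = 1 dB.
Undo the ratio: input overshoot = 1 × 20 = 20 dB, giving input = -16 dBFS.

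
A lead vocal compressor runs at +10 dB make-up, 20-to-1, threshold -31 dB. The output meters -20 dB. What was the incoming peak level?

Stripping the +10 dB make-up gives -30 dB at the gain stage.
That's 1 dB above the -31 dB threshold.
Input overshoot = R × output overshoot = 20 dB → input = -31 + 20 = -11 dB.

-11 dB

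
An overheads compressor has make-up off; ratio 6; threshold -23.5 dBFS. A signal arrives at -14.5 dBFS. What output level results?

-22 dBFS

The input is 9 dB above the -23.5 dBFS threshold.
The 9 dB excess becomes 1.5 dB after 6:1 reduction.
Output = -23.5 + 1.5 = -22 dBFS.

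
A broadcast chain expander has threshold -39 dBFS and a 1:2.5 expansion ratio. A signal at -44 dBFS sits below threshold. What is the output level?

Below threshold, a 1:2.5 expander applies gain = (2.5−1)×(T − x) of attenuation.
(2.5−1) × 5 = 7.5 dB, so output = -44 − 7.5 = -51.5 dBFS.

-51.5 dBFS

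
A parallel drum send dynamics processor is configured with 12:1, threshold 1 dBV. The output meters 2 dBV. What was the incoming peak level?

The compressed level sits 2 − 1 = 1 dB over threshold.
Undo the ratio: input overshoot = 1 × 12 = 12 dB, giving input = 13 dBV.

13 dBV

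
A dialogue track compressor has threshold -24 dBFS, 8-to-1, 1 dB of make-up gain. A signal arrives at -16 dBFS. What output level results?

-22 dBFS

The input is 8 dB above the -24 dBFS threshold.
The 8 dB excess becomes 1 dB after 8:1 reduction.
So the level is -24 + 1 = -23 dBFS; make-up adds 1 dB, giving -22 dBFS.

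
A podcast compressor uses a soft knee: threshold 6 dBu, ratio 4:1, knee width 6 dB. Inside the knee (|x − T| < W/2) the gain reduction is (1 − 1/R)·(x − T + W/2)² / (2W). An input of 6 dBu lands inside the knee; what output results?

x − T + W/2 = 6 − 6 + 3 = 3.
GR = (1 − 1/4) × 3² / 12 = 0.75 × 9 / 12 = 0.5625 dB.
Output = 6 − 0.5625 = 5.4375 dBu.

5.4375 dBu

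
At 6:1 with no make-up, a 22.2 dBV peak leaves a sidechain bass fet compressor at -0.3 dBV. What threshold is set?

Gain reduction = 22.2 − (-0.3) = 22.5 dB; output overshoot = GR / (R − 1) = 22.5 / 5 = 4.5 dB.
Threshold = output − output overshoot = -0.3 − 4.5 = -4.8 dBV.

-4.8 dBV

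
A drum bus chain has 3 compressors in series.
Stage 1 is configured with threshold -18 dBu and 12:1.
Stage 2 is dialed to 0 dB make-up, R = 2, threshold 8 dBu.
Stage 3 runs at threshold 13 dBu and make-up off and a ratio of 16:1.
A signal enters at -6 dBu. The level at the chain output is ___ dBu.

-17 dBu

Stage 1: -6 dBu is 12 dB over -18 dBu; at 12:1 that becomes 1 dB over, giving -17 dBu.
Stage 2: -17 dBu is at or below the 8 dBu threshold — no compression; output -17 dBu.
Stage 3: -17 dBu ≤ 13 dBu, so stage 3 doesn't engage; output -17 dBu.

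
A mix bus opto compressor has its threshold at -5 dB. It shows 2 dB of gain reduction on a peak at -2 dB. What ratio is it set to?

Input overshoot = -2 − (-5) = 3 dB.
Output overshoot = 3 − 2 = 1 dB.
Ratio = input overshoot / output overshoot = 3 / 1 = 3.

3:1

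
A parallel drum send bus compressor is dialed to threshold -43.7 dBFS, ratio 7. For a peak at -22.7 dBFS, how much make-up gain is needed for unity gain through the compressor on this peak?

18 dB

The peak compresses to -43.7 + 21/7 = -40.7 dBFS.
To reach -22.7 dBFS requires -22.7 − (-40.7) = 18 dB of make-up.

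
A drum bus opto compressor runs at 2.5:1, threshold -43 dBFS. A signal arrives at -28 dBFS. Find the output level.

-28 dBFS sits 15 dB over threshold.
At 2.5:1 the overshoot is divided by 2.5, leaving 6 dB above threshold.
Output = -43 + 6 = -37 dBFS.

-37 dBFS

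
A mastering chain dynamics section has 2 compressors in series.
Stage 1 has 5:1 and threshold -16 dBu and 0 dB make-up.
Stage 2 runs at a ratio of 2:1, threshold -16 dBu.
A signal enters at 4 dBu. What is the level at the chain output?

-14 dBu

Stage 1: 20 dB above -16 dBu, reduced 5:1 to 4 dB above → -12 dBu.
Stage 2: overshoot 4 dB → 4/2 = 2 dB → -14 dBu.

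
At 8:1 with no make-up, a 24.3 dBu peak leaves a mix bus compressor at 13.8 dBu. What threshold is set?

12.3 dBu

Input is 12 dB above T (since output overshoot × R = input overshoot: (13.8 − T)·8 = 24.3 − T gives T = 12.3 dBu).
Check: 12.3 + (24.3 − 12.3)/8 = 12.3 + 1.5 = 13.8 dBu. ✓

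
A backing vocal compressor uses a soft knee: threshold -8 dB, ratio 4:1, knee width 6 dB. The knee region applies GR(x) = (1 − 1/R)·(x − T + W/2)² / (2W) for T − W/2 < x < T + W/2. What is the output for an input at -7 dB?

-8 dB

x − T + W/2 = -7 − (-8) + 3 = 4.
GR = (1 − 1/4) × 4² / 12 = 0.75 × 16 / 12 = 1 dB.
Output = -7 − 1 = -8 dB.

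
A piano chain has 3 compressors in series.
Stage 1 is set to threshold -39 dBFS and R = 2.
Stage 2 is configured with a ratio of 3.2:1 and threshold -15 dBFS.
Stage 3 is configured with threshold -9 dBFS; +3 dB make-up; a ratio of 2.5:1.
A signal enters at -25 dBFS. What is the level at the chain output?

-29 dBFS

Stage 1: overshoot 14 dB → 14/2 = 7 dB → -32 dBFS.
Stage 2: below threshold (-32 ≤ -15); passes unchanged; output -32 dBFS.
Stage 3: -32 dBFS ≤ -9 dBFS, so stage 3 doesn't engage; make-up brings it to -29 dBFS.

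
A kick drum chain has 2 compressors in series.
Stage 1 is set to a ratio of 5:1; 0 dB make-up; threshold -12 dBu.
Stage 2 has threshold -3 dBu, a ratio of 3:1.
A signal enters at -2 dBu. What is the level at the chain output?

Stage 1: overshoot 10 dB → 10/5 = 2 dB → -10 dBu.
Stage 2: -10 dBu ≤ -3 dBu, so stage 2 doesn't engage; output -10 dBu.

-10 dBu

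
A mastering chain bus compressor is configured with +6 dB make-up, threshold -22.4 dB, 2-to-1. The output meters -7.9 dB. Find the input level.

Remove make-up: -7.9 − 6 = -13.9 dB.
The compressed level sits -13.9 − (-22.4) = 8.5 dB over threshold.
Input overshoot = R × output overshoot = 17 dB → input = -22.4 + 17 = -5.4 dB.

-5.4 dB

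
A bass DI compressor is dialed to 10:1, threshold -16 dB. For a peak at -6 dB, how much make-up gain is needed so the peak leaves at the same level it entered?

9 dB

Overshoot 10 dB → 10/10 = 1 dB after compression, so the compressed level is -16 + 1 = -15 dB.
Make-up = target − compressed = -6 − (-15) = 9 dB.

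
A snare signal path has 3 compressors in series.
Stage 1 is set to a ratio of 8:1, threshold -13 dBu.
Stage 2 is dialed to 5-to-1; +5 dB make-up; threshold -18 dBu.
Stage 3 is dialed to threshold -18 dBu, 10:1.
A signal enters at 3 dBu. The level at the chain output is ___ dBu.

Stage 1: 16 dB above -13 dBu, reduced 8:1 to 2 dB above → -11 dBu.
Stage 2: 7 dB above -18 dBu, reduced 5:1 to 1.4 dB above → -16.6 dBu; +5 dB make-up → -11.6 dBu.
Stage 3: overshoot 6.4 dB → 6.4/10 = 0.64 dB → -17.36 dBu.

-17.36 dBu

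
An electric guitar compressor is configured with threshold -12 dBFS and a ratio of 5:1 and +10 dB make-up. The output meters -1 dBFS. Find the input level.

-7 dBFS

Before make-up, the level was -1 − 10 = -11 dBFS.
That's 1 dB above the -12 dBFS threshold.
Undo the ratio: input overshoot = 1 × 5 = 5 dB, giving input = -7 dBFS.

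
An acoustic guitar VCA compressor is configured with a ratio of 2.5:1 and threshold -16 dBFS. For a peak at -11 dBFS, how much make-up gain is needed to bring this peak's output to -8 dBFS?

The peak compresses to -16 + 5/2.5 = -14 dBFS.
To reach -8 dBFS requires -8 − (-14) = 6 dB of make-up.

6 dB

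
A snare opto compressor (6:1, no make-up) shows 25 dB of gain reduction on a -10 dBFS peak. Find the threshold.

-40 dBFS

Input is 30 dB above T (since output overshoot × R = input overshoot: (-35 − T)·6 = -10 − T gives T = -40 dBFS).
Check: -40 + (-10 − (-40))/6 = -40 + 5 = -35 dBFS. ✓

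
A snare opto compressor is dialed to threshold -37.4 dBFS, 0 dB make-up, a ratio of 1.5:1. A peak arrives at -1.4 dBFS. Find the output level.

Overshoot: -1.4 − (-37.4) = 36 dB.
At 1.5:1 the overshoot is divided by 1.5, leaving 24 dB above threshold.
Output = -37.4 + 24 = -13.4 dBFS.

-13.4 dBFS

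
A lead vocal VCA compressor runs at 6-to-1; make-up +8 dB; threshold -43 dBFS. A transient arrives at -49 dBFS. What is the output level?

-49 dBFS is 6 dB below the -43 dBFS threshold, so no gain reduction is applied.
Make-up gain adds 8 dB: -49 + 8 = -41 dBFS.

-41 dBFS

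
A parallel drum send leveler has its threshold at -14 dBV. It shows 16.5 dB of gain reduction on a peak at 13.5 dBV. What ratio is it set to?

2.5:1

Input overshoot = 13.5 − (-14) = 27.5 dB.
Output overshoot = 27.5 − 16.5 = 11 dB.
Ratio = input overshoot / output overshoot = 27.5 / 11 = 2.5.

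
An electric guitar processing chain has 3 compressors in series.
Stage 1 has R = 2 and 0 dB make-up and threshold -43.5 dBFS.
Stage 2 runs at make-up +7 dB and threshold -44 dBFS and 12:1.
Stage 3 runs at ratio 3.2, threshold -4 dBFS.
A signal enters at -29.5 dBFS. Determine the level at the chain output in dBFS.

Stage 1: -29.5 dBFS is 14 dB over -43.5 dBFS; at 2:1 that becomes 7 dB over, giving -36.5 dBFS.
Stage 2: 7.5 dB above -44 dBFS, reduced 12:1 to 0.625 dB above → -43.375 dBFS; +7 dB make-up → -36.375 dBFS.
Stage 3: below threshold (-36.375 ≤ -4); passes unchanged; output -36.375 dBFS.

-36.375 dBFS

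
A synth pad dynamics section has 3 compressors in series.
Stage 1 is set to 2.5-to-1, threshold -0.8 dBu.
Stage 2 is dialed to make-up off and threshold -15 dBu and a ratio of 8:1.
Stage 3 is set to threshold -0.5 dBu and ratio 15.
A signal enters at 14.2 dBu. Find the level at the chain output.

Stage 1: overshoot 15 dB → 15/2.5 = 6 dB → 5.2 dBu.
Stage 2: 5.2 dBu is 20.2 dB over -15 dBu; at 8:1 that becomes 2.525 dB over, giving -12.475 dBu.
Stage 3: below threshold (-12.475 ≤ -0.5); passes unchanged; output -12.475 dBu.

-12.475 dBu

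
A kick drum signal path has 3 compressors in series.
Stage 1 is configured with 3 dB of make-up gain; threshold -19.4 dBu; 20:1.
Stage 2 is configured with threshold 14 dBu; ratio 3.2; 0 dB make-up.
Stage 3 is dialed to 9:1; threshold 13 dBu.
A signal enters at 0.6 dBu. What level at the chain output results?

Stage 1: 0.6 dBu is 20 dB over -19.4 dBu; at 20:1 that becomes 1 dB over, giving -18.4 dBu; +3 dB make-up → -15.4 dBu.
Stage 2: below threshold (-15.4 ≤ 14); passes unchanged; output -15.4 dBu.
Stage 3: -15.4 dBu is at or below the 13 dBu threshold — no compression; output -15.4 dBu.

-15.4 dBu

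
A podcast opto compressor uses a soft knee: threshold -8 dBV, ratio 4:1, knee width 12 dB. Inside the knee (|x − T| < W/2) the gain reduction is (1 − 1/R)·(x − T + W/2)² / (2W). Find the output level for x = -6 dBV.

x − T + W/2 = -6 − (-8) + 6 = 8.
GR = (1 − 1/4) × 8² / 24 = 0.75 × 64 / 24 = 2 dB.
Output = -6 − 2 = -8 dBV.

-8 dBV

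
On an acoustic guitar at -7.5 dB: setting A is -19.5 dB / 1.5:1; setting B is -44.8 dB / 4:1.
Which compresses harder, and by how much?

B, by 23.975 dB

A: overshoot 12 dB → output overshoot 8 dB → GR 4 dB.
B: overshoot 37.3 dB → output overshoot 9.325 dB → GR 27.975 dB.
B reduces 23.975 dB more.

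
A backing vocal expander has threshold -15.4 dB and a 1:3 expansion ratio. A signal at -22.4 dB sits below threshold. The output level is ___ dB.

Undershoot = (-15.4) − (-22.4) = 7 dB.
At 1:3, that expands to 21 dB under threshold.
Output = -15.4 − 21 = -36.4 dB.

-36.4 dB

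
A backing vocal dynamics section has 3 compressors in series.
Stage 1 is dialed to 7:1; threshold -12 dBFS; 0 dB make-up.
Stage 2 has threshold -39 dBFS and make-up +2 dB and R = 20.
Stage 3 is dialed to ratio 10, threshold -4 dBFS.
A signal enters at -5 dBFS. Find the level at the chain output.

Stage 1: 7 dB above -12 dBFS, reduced 7:1 to 1 dB above → -11 dBFS.
Stage 2: overshoot 28 dB → 28/20 = 1.4 dB → -37.6 dBFS; +2 dB make-up → -35.6 dBFS.
Stage 3: -35.6 dBFS is at or below the -4 dBFS threshold — no compression; output -35.6 dBFS.

-35.6 dBFS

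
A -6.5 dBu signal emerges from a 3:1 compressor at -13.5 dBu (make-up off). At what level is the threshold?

-17 dBu

Input is 10.5 dB above T (since output overshoot × R = input overshoot: (-13.5 − T)·3 = -6.5 − T gives T = -17 dBu).
Check: -17 + (-6.5 − (-17))/3 = -17 + 3.5 = -13.5 dBu. ✓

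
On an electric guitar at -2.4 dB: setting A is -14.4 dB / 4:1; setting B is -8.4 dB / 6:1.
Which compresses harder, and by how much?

A: GR = 12 − 12/4 = 9 dB.
B: GR = 6 − 6/6 = 5 dB.
Difference: 4 dB in favour of A.

A, by 4 dB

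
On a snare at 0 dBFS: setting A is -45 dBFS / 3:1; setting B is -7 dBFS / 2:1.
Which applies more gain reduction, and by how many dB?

A, by 26.5 dB

A: GR = 45 − 45/3 = 30 dB.
B: GR = 7 − 7/2 = 3.5 dB.
A reduces 26.5 dB more.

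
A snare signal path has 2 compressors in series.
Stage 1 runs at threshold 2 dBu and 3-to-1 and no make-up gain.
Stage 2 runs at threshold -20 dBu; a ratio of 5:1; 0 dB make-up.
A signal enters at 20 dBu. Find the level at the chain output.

Stage 1: 18 dB above 2 dBu, reduced 3:1 to 6 dB above → 8 dBu.
Stage 2: overshoot 28 dB → 28/5 = 5.6 dB → -14.4 dBu.

-14.4 dBu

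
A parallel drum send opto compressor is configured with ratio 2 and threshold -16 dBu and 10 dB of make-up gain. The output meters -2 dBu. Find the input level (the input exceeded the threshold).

-8 dBu

Before make-up, the level was -2 − 10 = -12 dBu.
Post-compression overshoot = -12 − (-16) = 4 dB.
Input overshoot = R × output overshoot = 8 dB → input = -16 + 8 = -8 dBu.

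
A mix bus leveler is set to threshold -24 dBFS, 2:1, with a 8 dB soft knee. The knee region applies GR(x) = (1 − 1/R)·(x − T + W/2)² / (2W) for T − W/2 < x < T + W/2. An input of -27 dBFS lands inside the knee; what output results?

x − T + W/2 = -27 − (-24) + 4 = 1.
GR = (1 − 1/2) × 1² / 16 = 0.5 × 1 / 16 = 0.03125 dB.
Output = -27 − 0.03125 = -27.03125 dBFS.

-27.03125 dBFS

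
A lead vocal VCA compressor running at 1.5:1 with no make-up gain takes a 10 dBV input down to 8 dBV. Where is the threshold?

Input is 6 dB above T (since output overshoot × R = input overshoot: (8 − T)·1.5 = 10 − T gives T = 4 dBV).
Check: 4 + (10 − 4)/1.5 = 4 + 4 = 8 dBV. ✓

4 dBV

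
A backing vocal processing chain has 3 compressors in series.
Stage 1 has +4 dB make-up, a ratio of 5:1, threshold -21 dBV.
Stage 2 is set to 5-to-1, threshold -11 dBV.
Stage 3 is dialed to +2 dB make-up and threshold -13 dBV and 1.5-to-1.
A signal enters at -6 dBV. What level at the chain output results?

-12 dBV

Stage 1: -6 dBV is 15 dB over -21 dBV; at 5:1 that becomes 3 dB over, giving -18 dBV; +4 dB make-up → -14 dBV.
Stage 2: -14 dBV is at or below the -11 dBV threshold — no compression; output -14 dBV.
Stage 3: -14 dBV is at or below the -13 dBV threshold — no compression; make-up brings it to -12 dBV.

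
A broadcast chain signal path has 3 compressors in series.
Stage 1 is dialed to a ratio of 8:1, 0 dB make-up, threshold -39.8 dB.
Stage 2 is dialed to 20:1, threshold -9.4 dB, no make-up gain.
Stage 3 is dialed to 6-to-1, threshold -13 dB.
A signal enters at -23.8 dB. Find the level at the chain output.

Stage 1: 16 dB above -39.8 dB, reduced 8:1 to 2 dB above → -37.8 dB.
Stage 2: -37.8 dB is at or below the -9.4 dB threshold — no compression; output -37.8 dB.
Stage 3: -37.8 dB ≤ -13 dB, so stage 3 doesn't engage; output -37.8 dB.

-37.8 dB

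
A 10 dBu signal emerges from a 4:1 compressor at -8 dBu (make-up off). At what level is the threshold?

Input is 24 dB above T (since output overshoot × R = input overshoot: (-8 − T)·4 = 10 − T gives T = -14 dBu).
Check: -14 + (10 − (-14))/4 = -14 + 6 = -8 dBu. ✓

-14 dBu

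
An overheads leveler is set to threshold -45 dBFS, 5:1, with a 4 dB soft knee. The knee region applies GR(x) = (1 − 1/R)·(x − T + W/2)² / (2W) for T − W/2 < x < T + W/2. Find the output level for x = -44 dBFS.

-44.9 dBFS

x − T + W/2 = -44 − (-45) + 2 = 3.
GR = (1 − 1/5) × 3² / 8 = 0.8 × 9 / 8 = 0.9 dB.
Output = -44 − 0.9 = -44.9 dBFS.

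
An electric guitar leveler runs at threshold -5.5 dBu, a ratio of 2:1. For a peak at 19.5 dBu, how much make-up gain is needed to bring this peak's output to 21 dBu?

The peak compresses to -5.5 + 25/2 = 7 dBu.
To reach 21 dBu requires 21 − 7 = 14 dB of make-up.

14 dB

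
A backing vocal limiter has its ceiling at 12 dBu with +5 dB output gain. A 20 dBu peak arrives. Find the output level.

17 dBu

The limiter clamps the peak to its 12 dBu ceiling.
Output gain then adds 5 dB: 12 + 5 = 17 dBu.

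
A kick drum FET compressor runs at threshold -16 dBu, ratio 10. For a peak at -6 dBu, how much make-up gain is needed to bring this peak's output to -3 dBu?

12 dB

The peak compresses to -16 + 10/10 = -15 dBu.
To reach -3 dBu requires -3 − (-15) = 12 dB of make-up.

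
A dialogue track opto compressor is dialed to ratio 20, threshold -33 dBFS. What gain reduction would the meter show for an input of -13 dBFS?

-13 dBFS exceeds the threshold by 20 dB.
At 20:1, output sits 20/20 = 1 dB above threshold.
GR = overshoot in − overshoot out = 20 − 1 = 19 dB.

19 dB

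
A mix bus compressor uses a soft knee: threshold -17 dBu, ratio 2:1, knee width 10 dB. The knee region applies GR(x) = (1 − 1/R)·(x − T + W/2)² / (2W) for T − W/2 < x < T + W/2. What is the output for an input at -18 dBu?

-18.4 dBu

x − T + W/2 = -18 − (-17) + 5 = 4.
GR = (1 − 1/2) × 4² / 20 = 0.5 × 16 / 20 = 0.4 dB.
Output = -18 − 0.4 = -18.4 dBu.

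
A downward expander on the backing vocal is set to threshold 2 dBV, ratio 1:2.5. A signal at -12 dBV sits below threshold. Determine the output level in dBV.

Below threshold, a 1:2.5 expander applies gain = (2.5−1)×(T − x) of attenuation.
(2.5−1) × 14 = 21 dB, so output = -12 − 21 = -33 dBV.

-33 dBV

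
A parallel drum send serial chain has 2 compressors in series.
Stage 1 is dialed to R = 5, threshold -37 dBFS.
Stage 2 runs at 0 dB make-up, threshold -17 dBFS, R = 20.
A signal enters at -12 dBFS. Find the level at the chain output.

Stage 1: 25 dB above -37 dBFS, reduced 5:1 to 5 dB above → -32 dBFS.
Stage 2: -32 dBFS ≤ -17 dBFS, so stage 2 doesn't engage; output -32 dBFS.

-32 dBFS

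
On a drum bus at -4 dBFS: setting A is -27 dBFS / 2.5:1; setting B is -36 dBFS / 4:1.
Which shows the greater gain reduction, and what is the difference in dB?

B, by 10.2 dB

A: overshoot 23 dB → output overshoot 9.2 dB → GR 13.8 dB.
B: overshoot 32 dB → output overshoot 8 dB → GR 24 dB.
Difference: 10.2 dB in favour of B.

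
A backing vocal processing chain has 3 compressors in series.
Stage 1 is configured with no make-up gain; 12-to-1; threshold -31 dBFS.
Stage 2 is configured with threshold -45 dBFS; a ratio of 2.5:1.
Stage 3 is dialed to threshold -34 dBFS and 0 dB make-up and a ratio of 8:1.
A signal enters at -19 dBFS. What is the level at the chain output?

-39 dBFS

Stage 1: 12 dB above -31 dBFS, reduced 12:1 to 1 dB above → -30 dBFS.
Stage 2: 15 dB above -45 dBFS, reduced 2.5:1 to 6 dB above → -39 dBFS.
Stage 3: -39 dBFS ≤ -34 dBFS, so stage 3 doesn't engage; output -39 dBFS.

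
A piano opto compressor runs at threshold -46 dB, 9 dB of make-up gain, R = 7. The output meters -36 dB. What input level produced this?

-39 dB

Stripping the +9 dB make-up gives -45 dB at the gain stage.
That's 1 dB above the -46 dB threshold.
Before 7:1 compression the overshoot was 1 × 7 = 7 dB, so input = -46 + 7 = -39 dB.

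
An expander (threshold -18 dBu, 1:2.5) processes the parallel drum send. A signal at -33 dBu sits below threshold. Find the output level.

The input is 15 dB below the -18 dBu threshold.
A 1:2.5 expander multiplies undershoot by 2.5: 15 × 2.5 = 37.5 dB below threshold.
Output = -18 − 37.5 = -55.5 dBu.

-55.5 dBu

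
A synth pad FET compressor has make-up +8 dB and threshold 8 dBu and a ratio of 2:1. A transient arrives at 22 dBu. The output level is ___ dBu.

Overshoot: 22 − 8 = 14 dB.
2:1 compression reduces that to 14/2 = 7 dB over.
That puts the output at 15 dBu; make-up adds 8 dB, giving 23 dBu.

23 dBu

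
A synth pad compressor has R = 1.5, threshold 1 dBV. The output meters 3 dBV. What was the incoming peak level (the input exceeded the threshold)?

The compressed level sits 3 − 1 = 2 dB over threshold.
Before 1.5:1 compression the overshoot was 2 × 1.5 = 3 dB, so input = 1 + 3 = 4 dBV.

4 dBV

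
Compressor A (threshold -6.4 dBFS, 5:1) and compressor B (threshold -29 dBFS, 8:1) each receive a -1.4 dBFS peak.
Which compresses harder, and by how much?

A: overshoot 5 dB → output overshoot 1 dB → GR 4 dB.
B: overshoot 27.6 dB → output overshoot 3.45 dB → GR 24.15 dB.
Difference: 20.15 dB in favour of B.

B, by 20.15 dB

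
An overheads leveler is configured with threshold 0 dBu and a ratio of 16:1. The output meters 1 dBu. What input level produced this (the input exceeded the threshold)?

Post-compression overshoot = 1 − 0 = 1 dB.
Undo the ratio: input overshoot = 1 × 16 = 16 dB, giving input = 16 dBu.

16 dBu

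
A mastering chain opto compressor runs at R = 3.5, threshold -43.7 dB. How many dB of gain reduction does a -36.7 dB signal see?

5 dB

The signal is 7 dB above threshold.
A 3.5:1 ratio leaves 2 dB of that excess.
So the signal is attenuated by 7 − 2 = 5 dB.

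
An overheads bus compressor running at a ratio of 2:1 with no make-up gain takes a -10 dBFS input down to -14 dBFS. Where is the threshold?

-18 dBFS

Input is 8 dB above T (since output overshoot × R = input overshoot: (-14 − T)·2 = -10 − T gives T = -18 dBFS).
Check: -18 + (-10 − (-18))/2 = -18 + 4 = -14 dBFS. ✓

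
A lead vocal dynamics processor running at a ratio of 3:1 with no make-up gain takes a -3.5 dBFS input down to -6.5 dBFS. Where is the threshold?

Gain reduction = -3.5 − (-6.5) = 3 dB; output overshoot = GR / (R − 1) = 3 / 2 = 1.5 dB.
Threshold = output − output overshoot = -6.5 − 1.5 = -8 dBFS.

-8 dBFS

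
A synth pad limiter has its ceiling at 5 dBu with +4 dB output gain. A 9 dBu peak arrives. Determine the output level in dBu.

9 dBu

At ∞:1, everything above 5 dBu is held at the ceiling.
Output gain then adds 4 dB: 5 + 4 = 9 dBu.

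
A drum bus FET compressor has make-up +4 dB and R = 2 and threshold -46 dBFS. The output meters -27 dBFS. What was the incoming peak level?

-16 dBFS

Remove make-up: -27 − 4 = -31 dBFS.
That's 15 dB above the -46 dBFS threshold.
Undo the ratio: input overshoot = 15 × 2 = 30 dB, giving input = -16 dBFS.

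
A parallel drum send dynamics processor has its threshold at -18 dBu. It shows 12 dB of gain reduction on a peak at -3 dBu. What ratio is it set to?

Input overshoot = -3 − (-18) = 15 dB.
Output overshoot = 15 − 12 = 3 dB.
Ratio = input overshoot / output overshoot = 15 / 3 = 5.

5:1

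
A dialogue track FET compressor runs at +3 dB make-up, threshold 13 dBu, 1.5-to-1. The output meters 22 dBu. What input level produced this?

22 dBu

Stripping the +3 dB make-up gives 19 dBu at the gain stage.
Post-compression overshoot = 19 − 13 = 6 dB.
Input overshoot = R × output overshoot = 9 dB → input = 13 + 9 = 22 dBu.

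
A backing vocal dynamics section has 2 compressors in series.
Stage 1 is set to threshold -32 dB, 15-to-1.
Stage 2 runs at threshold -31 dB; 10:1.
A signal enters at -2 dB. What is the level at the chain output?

-30.9 dB

Stage 1: -2 dB is 30 dB over -32 dB; at 15:1 that becomes 2 dB over, giving -30 dB.
Stage 2: -30 dB is 1 dB over -31 dB; at 10:1 that becomes 0.1 dB over, giving -30.9 dB.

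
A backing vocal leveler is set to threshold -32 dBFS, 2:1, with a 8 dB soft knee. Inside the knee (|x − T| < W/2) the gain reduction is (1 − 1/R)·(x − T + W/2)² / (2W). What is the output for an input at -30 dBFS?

x − T + W/2 = -30 − (-32) + 4 = 6.
GR = (1 − 1/2) × 6² / 16 = 0.5 × 36 / 16 = 1.125 dB.
Output = -30 − 1.125 = -31.125 dBFS.

-31.125 dBFS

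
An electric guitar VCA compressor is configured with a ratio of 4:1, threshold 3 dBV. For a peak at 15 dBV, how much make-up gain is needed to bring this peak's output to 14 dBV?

Without make-up, output = threshold + overshoot/4 = 3 + 3 = 6 dBV.
Gap to target: 8 dB.

8 dB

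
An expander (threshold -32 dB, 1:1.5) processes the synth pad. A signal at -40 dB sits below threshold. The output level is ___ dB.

-44 dB

Below threshold, a 1:1.5 expander applies gain = (1.5−1)×(T − x) of attenuation.
(1.5−1) × 8 = 4 dB, so output = -40 − 4 = -44 dB.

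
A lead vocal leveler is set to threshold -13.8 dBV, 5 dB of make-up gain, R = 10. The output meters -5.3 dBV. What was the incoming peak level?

21.2 dBV

Stripping the +5 dB make-up gives -10.3 dBV at the gain stage.
Post-compression overshoot = -10.3 − (-13.8) = 3.5 dB.
Undo the ratio: input overshoot = 3.5 × 10 = 35 dB, giving input = 21.2 dBV.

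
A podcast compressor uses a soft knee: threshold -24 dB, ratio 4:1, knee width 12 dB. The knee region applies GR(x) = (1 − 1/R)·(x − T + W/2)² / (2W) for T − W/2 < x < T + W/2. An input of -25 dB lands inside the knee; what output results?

x − T + W/2 = -25 − (-24) + 6 = 5.
GR = (1 − 1/4) × 5² / 24 = 0.75 × 25 / 24 = 0.78125 dB.
Output = -25 − 0.78125 = -25.78125 dB.

-25.78125 dB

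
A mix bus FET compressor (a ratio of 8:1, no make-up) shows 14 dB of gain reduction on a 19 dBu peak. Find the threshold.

3 dBu

Input is 16 dB above T (since output overshoot × R = input overshoot: (5 − T)·8 = 19 − T gives T = 3 dBu).
Check: 3 + (19 − 3)/8 = 3 + 2 = 5 dBu. ✓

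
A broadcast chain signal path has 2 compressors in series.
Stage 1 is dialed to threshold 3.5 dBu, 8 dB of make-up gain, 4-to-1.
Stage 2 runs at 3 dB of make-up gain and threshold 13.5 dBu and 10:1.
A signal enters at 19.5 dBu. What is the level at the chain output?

16.7 dBu

Stage 1: 16 dB above 3.5 dBu, reduced 4:1 to 4 dB above → 7.5 dBu; +8 dB make-up → 15.5 dBu.
Stage 2: overshoot 2 dB → 2/10 = 0.2 dB → 13.7 dBu; +3 dB make-up → 16.7 dBu.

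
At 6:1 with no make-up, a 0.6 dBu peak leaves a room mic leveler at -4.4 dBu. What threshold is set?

Gain reduction = 0.6 − (-4.4) = 5 dB; output overshoot = GR / (R − 1) = 5 / 5 = 1 dB.
Threshold = output − output overshoot = -4.4 − 1 = -5.4 dBu.

-5.4 dBu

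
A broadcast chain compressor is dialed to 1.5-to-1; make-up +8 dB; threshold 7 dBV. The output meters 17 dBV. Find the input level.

10 dBV

Before make-up, the level was 17 − 8 = 9 dBV.
The compressed level sits 9 − 7 = 2 dB over threshold.
Input overshoot = R × output overshoot = 3 dB → input = 7 + 3 = 10 dBV.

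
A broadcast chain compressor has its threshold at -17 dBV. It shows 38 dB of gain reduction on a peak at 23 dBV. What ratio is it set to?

Input overshoot = 23 − (-17) = 40 dB.
Output overshoot = 40 − 38 = 2 dB.
Ratio = input overshoot / output overshoot = 40 / 2 = 20.

20:1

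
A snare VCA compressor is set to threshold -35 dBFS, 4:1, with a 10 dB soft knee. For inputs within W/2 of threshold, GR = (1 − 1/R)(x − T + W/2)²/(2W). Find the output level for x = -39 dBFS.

x − T + W/2 = -39 − (-35) + 5 = 1.
GR = (1 − 1/4) × 1² / 20 = 0.75 × 1 / 20 = 0.0375 dB.
Output = -39 − 0.0375 = -39.0375 dBFS.

-39.0375 dBFS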